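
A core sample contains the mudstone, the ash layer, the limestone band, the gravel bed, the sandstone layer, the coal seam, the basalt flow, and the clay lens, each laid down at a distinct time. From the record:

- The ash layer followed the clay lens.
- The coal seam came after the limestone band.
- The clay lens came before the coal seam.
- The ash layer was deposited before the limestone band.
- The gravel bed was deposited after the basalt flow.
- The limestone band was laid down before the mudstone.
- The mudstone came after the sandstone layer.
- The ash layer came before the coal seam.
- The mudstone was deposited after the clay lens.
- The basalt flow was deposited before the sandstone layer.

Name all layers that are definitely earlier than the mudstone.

Directly stated before the mudstone: the clay lens, the limestone band, and the sandstone layer.
The ash layer reaches the mudstone via the ash layer → the limestone band → the mudstone.
The basalt flow reaches the mudstone via the basalt flow → the sandstone layer → the mudstone.

the ash layer, the basalt flow, the clay lens, the limestone band, the sandstone layer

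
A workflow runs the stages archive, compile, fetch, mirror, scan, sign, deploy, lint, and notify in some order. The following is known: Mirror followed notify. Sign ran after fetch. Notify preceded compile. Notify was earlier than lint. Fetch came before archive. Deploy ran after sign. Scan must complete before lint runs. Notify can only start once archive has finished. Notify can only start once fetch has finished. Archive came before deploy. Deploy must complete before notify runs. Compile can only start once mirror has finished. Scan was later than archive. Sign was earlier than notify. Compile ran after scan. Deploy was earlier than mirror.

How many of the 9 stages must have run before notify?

4

Directly stated before notify: archive, deploy, fetch, and sign.
That's archive, deploy, fetch, and sign — 4 in all.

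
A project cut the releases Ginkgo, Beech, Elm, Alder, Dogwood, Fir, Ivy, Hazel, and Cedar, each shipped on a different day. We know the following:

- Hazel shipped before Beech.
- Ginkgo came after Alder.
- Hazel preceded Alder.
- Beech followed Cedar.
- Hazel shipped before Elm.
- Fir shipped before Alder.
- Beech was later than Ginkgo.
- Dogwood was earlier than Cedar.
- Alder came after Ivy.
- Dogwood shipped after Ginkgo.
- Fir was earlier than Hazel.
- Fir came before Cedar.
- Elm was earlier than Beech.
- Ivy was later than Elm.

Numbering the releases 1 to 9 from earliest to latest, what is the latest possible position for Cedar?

Cedar must come before Beech — 1 release forced after it.
Everything else can be placed before Cedar in some valid order, so Cedar can sit as late as position 9 − 1 = 8.

8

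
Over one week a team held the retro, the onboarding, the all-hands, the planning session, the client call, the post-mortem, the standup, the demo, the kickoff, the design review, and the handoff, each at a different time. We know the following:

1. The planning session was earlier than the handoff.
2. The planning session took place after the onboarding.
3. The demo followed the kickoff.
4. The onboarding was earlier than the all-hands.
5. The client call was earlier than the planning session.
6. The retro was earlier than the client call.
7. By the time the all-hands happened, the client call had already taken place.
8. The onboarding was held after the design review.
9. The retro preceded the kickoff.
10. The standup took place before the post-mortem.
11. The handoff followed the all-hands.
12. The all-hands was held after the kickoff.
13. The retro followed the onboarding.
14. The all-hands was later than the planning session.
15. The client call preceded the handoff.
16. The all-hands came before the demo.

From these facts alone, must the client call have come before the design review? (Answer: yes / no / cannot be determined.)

Tracing the constraints gives the design review → the onboarding → the retro → the client call, so the design review must come before the client call.
That means the client call cannot be before the design review.

no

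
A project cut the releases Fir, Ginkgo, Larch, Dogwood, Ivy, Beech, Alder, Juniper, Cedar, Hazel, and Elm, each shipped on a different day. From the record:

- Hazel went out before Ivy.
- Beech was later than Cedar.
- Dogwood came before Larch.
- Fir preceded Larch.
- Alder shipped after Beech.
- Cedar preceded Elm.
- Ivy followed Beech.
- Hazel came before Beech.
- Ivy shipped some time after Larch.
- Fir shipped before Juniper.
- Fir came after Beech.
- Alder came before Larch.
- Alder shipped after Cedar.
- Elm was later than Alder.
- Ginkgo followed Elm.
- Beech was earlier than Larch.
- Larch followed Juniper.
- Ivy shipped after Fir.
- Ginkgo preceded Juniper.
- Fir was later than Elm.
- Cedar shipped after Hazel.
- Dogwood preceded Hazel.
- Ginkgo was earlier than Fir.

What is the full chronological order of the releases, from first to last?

Dogwood, Hazel, Cedar, Beech, Alder, Elm, Ginkgo, Fir, Juniper, Larch, Ivy

The constraints fix every adjacent pair, so only one ordering works:
Dogwood → Hazel → Cedar → Beech → Alder → Elm → Ginkgo → Fir → Juniper → Larch → Ivy.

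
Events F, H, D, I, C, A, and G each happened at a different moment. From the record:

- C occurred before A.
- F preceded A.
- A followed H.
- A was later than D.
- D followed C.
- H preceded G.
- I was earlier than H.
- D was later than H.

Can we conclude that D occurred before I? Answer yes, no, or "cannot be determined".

Tracing the constraints gives I → H → D, so I must come before D.
That means D cannot be before I.

no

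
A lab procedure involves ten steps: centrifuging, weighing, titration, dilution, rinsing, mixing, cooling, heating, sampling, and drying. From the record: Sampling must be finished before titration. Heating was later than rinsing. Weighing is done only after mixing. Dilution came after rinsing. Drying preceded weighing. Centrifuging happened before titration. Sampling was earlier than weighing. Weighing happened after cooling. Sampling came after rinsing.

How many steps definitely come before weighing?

Directly stated before weighing: cooling, drying, mixing, and sampling.
Rinsing reaches weighing via rinsing → sampling → weighing.
No chain forces dilution (or any of the others) ahead of weighing.
That's cooling, drying, mixing, rinsing, and sampling — 5 in all.

5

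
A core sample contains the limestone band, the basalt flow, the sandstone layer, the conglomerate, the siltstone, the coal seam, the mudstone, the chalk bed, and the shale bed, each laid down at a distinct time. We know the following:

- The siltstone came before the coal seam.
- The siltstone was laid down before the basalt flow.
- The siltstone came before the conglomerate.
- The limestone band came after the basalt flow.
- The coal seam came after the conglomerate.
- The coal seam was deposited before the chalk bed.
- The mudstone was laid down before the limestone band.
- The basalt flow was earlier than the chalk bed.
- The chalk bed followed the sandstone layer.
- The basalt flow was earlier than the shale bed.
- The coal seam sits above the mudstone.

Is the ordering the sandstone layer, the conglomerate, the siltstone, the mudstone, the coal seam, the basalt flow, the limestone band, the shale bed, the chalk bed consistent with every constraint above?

The constraints require the siltstone before the conglomerate, but in the proposed sequence the conglomerate appears ahead of the siltstone. That one violation is enough.

no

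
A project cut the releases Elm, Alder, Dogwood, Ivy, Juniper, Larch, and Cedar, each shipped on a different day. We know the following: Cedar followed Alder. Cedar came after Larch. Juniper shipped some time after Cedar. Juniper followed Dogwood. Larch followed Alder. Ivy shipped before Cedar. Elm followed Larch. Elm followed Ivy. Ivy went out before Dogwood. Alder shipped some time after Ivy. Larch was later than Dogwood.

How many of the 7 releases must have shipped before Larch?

Directly stated before Larch: Alder and Dogwood.
Ivy reaches Larch via Ivy → Alder → Larch.
No chain forces Cedar (or any of the others) ahead of Larch.
That's Alder, Dogwood, and Ivy — 3 in all.

3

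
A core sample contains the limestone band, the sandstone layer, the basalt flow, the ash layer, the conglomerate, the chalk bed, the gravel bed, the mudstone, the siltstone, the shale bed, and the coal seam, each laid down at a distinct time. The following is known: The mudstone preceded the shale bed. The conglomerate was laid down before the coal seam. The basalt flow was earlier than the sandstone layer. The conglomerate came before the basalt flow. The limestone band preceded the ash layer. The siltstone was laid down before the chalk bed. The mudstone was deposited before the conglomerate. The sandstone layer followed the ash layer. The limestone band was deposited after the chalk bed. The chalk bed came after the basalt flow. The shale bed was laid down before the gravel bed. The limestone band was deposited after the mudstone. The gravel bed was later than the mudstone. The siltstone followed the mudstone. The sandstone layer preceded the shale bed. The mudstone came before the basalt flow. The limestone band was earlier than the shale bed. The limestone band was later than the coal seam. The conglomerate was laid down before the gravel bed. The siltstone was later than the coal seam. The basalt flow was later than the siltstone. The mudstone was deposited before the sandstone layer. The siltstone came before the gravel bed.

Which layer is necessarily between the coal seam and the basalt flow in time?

the siltstone

Tracing the constraints gives the coal seam → the siltstone → the basalt flow, so the siltstone sits after the coal seam and before the basalt flow.
No other layer is forced both after the coal seam and before the basalt flow.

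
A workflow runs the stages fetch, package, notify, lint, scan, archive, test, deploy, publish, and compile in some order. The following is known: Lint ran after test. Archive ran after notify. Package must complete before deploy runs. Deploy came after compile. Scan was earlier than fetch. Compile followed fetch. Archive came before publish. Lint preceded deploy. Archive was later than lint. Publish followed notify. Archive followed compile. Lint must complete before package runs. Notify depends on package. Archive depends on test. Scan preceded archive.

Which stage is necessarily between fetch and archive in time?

Tracing the constraints gives fetch → compile → archive, so compile sits after fetch and before archive.
No other stage is forced both after fetch and before archive.

compile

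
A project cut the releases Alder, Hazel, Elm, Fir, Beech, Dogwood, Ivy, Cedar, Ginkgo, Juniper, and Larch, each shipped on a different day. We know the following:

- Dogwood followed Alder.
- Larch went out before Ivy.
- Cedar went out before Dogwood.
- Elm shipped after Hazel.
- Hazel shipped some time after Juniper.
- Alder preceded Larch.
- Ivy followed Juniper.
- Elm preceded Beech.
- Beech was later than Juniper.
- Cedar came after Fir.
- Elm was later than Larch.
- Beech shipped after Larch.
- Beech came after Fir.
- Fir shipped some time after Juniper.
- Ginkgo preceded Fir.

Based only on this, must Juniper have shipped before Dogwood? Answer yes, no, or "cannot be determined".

Chain the constraints: Juniper → Fir → Cedar → Dogwood. Each link is directly stated, so Juniper comes before Dogwood.

yes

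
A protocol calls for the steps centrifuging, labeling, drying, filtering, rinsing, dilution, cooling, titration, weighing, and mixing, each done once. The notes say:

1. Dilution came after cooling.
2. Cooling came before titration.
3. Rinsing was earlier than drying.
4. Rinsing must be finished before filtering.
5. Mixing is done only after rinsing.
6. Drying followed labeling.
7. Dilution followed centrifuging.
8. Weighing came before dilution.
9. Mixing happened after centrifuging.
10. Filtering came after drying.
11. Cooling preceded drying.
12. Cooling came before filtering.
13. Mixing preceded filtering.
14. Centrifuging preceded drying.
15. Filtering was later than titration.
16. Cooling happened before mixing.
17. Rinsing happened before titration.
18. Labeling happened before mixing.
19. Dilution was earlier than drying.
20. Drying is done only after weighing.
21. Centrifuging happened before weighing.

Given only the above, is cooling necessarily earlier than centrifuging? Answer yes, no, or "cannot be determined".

cannot be determined

No chain of stated constraints runs from cooling to centrifuging, and none runs from centrifuging to cooling either.
So the relative order of cooling and centrifuging is not fixed by the given facts.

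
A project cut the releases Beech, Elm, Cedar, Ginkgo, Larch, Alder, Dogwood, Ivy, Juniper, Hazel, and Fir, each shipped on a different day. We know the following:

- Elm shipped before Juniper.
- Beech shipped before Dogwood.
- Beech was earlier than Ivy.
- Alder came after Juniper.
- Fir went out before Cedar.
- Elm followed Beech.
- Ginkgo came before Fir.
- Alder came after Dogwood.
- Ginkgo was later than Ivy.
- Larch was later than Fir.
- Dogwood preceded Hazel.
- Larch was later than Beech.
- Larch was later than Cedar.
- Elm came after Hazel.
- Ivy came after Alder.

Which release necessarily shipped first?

Beech has a chain of constraints placing it before every other release, so Beech must be first.

Beech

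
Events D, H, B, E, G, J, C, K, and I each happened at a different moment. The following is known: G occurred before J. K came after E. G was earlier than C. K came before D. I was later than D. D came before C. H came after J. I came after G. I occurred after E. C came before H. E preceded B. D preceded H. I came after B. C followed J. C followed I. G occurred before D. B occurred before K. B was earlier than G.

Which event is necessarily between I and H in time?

C

Tracing the constraints gives I → C → H, so C sits after I and before H.
No other event is forced both after I and before H.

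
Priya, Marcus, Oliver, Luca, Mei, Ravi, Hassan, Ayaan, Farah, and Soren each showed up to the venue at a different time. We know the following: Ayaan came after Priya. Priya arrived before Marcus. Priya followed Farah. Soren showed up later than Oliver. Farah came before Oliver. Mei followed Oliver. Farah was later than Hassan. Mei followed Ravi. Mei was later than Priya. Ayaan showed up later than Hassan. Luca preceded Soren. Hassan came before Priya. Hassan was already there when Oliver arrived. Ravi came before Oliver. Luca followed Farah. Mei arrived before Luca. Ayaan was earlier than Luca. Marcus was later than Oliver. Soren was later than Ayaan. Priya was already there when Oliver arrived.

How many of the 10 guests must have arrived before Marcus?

5

Directly stated before Marcus: Oliver and Priya.
Farah reaches Marcus via Farah → Oliver → Marcus.
Hassan reaches Marcus via Hassan → Priya → Marcus.
Ravi reaches Marcus via Ravi → Oliver → Marcus.
No chain forces Soren (or any of the others) ahead of Marcus.
That's Farah, Hassan, Oliver, Priya, and Ravi — 5 in all.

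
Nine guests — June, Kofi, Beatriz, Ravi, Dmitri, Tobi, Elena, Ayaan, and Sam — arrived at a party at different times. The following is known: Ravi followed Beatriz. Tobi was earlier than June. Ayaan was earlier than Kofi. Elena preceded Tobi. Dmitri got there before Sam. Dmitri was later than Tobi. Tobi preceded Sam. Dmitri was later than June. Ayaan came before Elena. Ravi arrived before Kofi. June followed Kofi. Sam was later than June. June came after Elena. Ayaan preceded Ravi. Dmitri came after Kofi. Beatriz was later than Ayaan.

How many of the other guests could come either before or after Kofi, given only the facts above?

2

Forced before Kofi: Ayaan, Beatriz, and Ravi; forced after Kofi: Dmitri, June, and Sam.
That leaves Elena and Tobi with no forced order relative to Kofi — 2.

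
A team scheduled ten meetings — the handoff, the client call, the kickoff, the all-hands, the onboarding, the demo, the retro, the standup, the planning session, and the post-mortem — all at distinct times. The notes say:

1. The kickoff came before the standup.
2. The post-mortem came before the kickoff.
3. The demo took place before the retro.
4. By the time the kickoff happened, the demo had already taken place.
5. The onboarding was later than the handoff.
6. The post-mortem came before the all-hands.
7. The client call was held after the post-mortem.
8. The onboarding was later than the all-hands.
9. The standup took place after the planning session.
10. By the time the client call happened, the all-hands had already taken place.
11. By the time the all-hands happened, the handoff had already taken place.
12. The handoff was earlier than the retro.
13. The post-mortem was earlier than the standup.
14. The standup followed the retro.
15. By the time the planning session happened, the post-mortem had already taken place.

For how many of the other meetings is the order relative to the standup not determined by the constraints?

3

Forced before the standup: the demo, the handoff, the kickoff, the planning session, the post-mortem, and the retro.
That leaves the all-hands, the client call, and the onboarding with no forced order relative to the standup — 3.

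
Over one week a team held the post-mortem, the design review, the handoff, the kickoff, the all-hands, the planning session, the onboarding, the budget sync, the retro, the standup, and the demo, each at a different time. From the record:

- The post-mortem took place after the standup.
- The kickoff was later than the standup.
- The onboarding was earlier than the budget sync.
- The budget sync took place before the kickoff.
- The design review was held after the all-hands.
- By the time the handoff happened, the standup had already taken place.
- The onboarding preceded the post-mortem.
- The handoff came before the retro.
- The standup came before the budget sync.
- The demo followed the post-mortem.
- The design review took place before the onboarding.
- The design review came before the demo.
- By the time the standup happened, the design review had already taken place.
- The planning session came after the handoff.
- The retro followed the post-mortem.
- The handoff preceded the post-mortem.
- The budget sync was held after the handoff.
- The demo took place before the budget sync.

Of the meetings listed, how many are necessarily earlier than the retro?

Directly stated before the retro: the handoff and the post-mortem.
The all-hands reaches the retro via the all-hands → the design review → the onboarding → the post-mortem → the retro.
The design review reaches the retro via the design review → the onboarding → the post-mortem → the retro.
The onboarding reaches the retro via the onboarding → the post-mortem → the retro.
Likewise the standup reaches the retro by chaining the stated constraints.
That's the all-hands, the design review, the handoff, the onboarding, the post-mortem, and the standup — 6 in all.

6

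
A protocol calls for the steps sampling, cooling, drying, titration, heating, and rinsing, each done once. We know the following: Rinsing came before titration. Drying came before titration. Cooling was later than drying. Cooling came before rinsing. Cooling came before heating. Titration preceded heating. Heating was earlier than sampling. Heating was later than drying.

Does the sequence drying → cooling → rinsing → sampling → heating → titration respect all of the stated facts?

The constraints require heating before sampling, but in the proposed sequence sampling appears ahead of heating. That one violation is enough.

no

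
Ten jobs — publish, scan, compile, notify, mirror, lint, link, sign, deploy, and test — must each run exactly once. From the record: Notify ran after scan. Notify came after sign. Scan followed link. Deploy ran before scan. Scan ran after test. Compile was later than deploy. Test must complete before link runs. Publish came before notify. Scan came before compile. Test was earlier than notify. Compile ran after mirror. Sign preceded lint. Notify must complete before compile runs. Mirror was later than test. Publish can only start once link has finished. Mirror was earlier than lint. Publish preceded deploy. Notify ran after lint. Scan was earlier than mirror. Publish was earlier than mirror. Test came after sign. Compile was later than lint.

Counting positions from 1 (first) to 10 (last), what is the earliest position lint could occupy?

8

Deploy, link, mirror, publish, scan, sign, and test must all come before lint — 7 forced predecessors.
Nothing else is forced ahead of lint, so its earliest slot is position 7 + 1 = 8.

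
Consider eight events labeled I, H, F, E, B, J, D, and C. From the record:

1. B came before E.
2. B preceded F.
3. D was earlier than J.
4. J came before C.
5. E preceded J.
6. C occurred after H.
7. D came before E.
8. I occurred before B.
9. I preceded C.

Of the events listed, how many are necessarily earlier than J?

Directly stated before J: D and E.
B reaches J via B → E → J.
I reaches J via I → B → E → J.
No chain forces F (or any of the others) ahead of J.
That's B, D, E, and I — 4 in all.

4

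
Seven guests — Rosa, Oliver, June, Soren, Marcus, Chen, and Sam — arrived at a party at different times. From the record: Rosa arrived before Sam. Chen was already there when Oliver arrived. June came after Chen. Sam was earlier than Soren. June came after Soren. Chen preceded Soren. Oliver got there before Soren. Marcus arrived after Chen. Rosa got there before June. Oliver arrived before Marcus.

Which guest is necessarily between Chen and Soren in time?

Tracing the constraints gives Chen → Oliver → Soren, so Oliver sits after Chen and before Soren.
No other guest is forced both after Chen and before Soren.

Oliver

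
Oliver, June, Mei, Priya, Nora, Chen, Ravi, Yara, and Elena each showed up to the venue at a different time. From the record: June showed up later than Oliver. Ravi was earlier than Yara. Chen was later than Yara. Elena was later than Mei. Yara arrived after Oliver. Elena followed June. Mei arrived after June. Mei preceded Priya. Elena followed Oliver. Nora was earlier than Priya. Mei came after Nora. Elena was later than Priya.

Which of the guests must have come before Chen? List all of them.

Directly stated before Chen: Yara.
Oliver reaches Chen via Oliver → Yara → Chen.
Ravi reaches Chen via Ravi → Yara → Chen.
No chain forces Elena (or any of the others) ahead of Chen.

Oliver, Ravi, Yara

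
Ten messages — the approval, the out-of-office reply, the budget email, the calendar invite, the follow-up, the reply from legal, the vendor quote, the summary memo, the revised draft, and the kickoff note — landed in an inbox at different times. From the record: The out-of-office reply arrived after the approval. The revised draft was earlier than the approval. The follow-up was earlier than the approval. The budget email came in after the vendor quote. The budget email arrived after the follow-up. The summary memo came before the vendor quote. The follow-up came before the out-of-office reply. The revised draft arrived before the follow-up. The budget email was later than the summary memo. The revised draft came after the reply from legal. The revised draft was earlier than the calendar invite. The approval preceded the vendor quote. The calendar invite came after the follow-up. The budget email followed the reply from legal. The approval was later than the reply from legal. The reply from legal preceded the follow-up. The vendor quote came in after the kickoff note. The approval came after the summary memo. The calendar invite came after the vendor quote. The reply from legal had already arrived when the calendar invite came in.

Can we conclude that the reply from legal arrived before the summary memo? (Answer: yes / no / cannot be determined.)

cannot be determined

No chain of stated constraints runs from the reply from legal to the summary memo, and none runs from the summary memo to the reply from legal either.
So the relative order of the reply from legal and the summary memo is not fixed by the given facts.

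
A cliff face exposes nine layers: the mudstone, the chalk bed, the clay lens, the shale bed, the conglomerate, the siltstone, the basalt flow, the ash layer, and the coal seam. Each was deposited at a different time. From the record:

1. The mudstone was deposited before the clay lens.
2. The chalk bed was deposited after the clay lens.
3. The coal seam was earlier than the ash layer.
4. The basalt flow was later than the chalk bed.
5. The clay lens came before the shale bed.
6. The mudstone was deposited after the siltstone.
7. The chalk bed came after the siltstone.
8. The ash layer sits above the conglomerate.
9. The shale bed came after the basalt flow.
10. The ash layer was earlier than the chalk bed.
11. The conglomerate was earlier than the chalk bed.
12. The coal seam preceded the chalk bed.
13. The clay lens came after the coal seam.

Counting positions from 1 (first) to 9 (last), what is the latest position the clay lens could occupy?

6

The clay lens must come before the basalt flow, the chalk bed, and the shale bed — 3 layers forced after it.
Everything else can be placed before the clay lens in some valid order, so the clay lens can sit as late as position 9 − 3 = 6.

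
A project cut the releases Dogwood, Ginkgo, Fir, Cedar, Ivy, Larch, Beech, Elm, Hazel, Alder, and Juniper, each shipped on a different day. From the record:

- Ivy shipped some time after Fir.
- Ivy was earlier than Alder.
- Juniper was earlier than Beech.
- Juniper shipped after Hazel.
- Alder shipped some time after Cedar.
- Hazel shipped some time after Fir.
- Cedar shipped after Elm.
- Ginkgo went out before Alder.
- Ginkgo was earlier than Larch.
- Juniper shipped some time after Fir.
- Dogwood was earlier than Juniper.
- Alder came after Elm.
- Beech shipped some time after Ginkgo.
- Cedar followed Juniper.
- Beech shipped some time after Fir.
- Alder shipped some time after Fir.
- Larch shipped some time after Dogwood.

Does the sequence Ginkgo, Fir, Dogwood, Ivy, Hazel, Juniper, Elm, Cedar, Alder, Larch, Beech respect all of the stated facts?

Check each stated constraint against the proposed order — e.g. Ginkgo is ahead of Larch; Ginkgo is ahead of Beech. Every pair is in the required order; nothing is violated.

yes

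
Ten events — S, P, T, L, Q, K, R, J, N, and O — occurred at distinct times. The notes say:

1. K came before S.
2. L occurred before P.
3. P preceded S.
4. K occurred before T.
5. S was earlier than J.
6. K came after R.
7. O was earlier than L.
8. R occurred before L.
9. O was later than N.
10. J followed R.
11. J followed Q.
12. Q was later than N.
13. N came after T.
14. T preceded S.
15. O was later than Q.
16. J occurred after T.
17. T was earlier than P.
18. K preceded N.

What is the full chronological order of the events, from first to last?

R, K, T, N, Q, O, L, P, S, J

The constraints fix every adjacent pair, so only one ordering works:
R → K → T → N → Q → O → L → P → S → J.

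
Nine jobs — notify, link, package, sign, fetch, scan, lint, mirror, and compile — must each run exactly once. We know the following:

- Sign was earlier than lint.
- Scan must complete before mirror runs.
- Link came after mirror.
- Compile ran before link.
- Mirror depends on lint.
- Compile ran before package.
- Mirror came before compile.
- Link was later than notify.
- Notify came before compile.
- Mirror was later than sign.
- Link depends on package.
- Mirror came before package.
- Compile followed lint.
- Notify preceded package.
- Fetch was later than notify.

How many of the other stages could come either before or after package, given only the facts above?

1

Forced before package: compile, lint, mirror, notify, scan, and sign; forced after package: link.
That leaves fetch with no forced order relative to package — 1.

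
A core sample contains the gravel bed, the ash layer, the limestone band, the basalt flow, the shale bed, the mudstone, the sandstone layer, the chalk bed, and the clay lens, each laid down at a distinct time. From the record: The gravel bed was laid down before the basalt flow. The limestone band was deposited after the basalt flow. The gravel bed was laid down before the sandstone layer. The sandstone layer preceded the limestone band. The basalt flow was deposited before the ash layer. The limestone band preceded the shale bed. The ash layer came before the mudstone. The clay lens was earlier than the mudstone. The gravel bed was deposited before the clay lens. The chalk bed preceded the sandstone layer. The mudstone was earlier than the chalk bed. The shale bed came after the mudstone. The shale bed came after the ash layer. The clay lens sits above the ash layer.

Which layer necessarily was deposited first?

the gravel bed

The gravel bed has a chain of constraints placing it before every other layer, so the gravel bed must be first.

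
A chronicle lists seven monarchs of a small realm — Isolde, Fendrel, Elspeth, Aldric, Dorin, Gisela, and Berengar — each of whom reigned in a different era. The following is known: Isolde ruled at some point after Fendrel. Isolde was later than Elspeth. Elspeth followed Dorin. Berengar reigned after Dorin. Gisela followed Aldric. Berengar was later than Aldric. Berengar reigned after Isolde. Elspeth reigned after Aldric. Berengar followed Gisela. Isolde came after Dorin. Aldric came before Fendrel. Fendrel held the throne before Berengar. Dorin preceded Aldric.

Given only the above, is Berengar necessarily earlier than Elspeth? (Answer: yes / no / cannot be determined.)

Tracing the constraints gives Elspeth → Isolde → Berengar, so Elspeth must come before Berengar.
That means Berengar cannot be before Elspeth.

no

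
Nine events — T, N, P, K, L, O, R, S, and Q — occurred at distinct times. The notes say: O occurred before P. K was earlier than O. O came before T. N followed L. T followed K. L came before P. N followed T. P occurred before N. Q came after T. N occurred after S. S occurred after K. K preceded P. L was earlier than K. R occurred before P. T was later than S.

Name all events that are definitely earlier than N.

Directly stated before N: L, P, S, and T.
K reaches N via K → P → N.
O reaches N via O → P → N.
R reaches N via R → P → N.
No chain forces Q ahead of N.

K, L, O, P, R, S, T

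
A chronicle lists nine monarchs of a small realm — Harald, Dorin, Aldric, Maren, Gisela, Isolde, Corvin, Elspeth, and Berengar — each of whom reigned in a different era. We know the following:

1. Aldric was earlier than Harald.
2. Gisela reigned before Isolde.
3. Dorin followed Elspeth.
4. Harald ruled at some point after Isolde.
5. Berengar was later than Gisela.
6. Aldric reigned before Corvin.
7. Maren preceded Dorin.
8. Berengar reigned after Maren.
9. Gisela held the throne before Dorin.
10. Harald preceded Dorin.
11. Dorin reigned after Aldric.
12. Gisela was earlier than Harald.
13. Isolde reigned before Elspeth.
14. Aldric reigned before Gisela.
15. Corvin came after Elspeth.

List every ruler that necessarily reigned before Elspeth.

Aldric, Gisela, Isolde

Directly stated before Elspeth: Isolde.
Aldric reaches Elspeth via Aldric → Gisela → Isolde → Elspeth.
Gisela reaches Elspeth via Gisela → Isolde → Elspeth.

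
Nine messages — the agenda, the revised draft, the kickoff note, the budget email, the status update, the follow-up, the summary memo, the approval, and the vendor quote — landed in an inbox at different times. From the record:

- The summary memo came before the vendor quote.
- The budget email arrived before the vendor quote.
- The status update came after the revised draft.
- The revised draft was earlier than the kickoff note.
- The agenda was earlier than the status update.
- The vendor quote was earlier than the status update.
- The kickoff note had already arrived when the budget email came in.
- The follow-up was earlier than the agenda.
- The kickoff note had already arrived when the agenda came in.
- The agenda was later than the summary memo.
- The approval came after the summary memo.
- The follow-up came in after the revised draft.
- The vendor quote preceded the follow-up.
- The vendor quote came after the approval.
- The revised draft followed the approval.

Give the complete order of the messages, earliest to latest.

the summary memo, the approval, the revised draft, the kickoff note, the budget email, the vendor quote, the follow-up, the agenda, the status update

The constraints fix every adjacent pair, so only one ordering works:
the summary memo → the approval → the revised draft → the kickoff note → the budget email → the vendor quote → the follow-up → the agenda → the status update.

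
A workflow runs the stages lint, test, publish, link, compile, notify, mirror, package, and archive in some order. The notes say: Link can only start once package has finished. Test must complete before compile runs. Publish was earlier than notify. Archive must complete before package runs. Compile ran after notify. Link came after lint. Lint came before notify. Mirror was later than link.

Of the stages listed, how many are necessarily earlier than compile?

4

Directly stated before compile: notify and test.
Lint reaches compile via lint → notify → compile.
Publish reaches compile via publish → notify → compile.
No chain forces package (or any of the others) ahead of compile.
That's lint, notify, publish, and test — 4 in all.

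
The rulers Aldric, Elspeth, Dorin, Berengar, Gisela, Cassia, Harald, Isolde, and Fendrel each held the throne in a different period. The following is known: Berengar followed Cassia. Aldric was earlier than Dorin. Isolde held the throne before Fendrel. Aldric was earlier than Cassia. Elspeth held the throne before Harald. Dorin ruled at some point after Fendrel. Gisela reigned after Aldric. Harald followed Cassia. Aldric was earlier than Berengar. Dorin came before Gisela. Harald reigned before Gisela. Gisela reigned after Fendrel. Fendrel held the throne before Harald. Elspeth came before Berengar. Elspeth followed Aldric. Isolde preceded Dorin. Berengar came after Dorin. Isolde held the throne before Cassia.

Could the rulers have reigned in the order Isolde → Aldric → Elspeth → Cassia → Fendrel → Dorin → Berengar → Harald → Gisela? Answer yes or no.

Check each stated constraint against the proposed order — e.g. Isolde is ahead of Dorin; Aldric is ahead of Gisela. Every pair is in the required order; nothing is violated.

yes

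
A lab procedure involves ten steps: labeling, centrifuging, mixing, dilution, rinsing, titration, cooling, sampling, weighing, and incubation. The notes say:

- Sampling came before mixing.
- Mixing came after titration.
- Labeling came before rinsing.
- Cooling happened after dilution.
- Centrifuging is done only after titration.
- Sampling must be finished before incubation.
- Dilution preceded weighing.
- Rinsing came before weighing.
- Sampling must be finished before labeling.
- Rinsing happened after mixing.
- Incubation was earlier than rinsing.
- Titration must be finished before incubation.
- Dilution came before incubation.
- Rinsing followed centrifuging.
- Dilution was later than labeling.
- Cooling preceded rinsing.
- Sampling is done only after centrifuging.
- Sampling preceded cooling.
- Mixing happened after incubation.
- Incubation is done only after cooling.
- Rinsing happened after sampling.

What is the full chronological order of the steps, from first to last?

The constraints fix every adjacent pair, so only one ordering works:
titration → centrifuging → sampling → labeling → dilution → cooling → incubation → mixing → rinsing → weighing.

titration, centrifuging, sampling, labeling, dilution, cooling, incubation, mixing, rinsing, weighing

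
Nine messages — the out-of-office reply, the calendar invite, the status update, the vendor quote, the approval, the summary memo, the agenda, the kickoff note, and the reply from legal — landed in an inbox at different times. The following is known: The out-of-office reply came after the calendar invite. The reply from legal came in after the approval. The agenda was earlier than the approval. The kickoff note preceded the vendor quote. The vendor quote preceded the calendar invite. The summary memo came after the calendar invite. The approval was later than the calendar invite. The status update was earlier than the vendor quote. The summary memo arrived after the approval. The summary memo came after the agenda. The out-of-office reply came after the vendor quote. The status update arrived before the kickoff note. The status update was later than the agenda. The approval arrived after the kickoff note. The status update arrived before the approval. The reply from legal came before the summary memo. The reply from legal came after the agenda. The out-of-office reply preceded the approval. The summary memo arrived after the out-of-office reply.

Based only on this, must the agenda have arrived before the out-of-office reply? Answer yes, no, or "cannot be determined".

Chain the constraints: the agenda → the status update → the vendor quote → the out-of-office reply. Each link is directly stated, so the agenda comes before the out-of-office reply.

yes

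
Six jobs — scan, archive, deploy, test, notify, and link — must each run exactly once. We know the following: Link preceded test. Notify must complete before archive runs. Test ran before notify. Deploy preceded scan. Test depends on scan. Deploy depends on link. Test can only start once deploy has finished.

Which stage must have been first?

Link has a chain of constraints placing it before every other stage, so link must be first.

link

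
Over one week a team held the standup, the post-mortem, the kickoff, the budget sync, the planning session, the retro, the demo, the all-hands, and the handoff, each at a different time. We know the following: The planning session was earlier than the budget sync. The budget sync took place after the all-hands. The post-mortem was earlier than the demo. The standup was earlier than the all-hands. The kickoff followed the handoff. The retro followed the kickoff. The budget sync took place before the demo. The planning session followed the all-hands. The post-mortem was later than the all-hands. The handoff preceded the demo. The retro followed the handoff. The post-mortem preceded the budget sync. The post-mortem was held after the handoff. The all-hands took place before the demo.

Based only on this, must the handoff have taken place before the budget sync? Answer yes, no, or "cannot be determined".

Chain the constraints: the handoff → the post-mortem → the budget sync. Each link is directly stated, so the handoff comes before the budget sync.

yes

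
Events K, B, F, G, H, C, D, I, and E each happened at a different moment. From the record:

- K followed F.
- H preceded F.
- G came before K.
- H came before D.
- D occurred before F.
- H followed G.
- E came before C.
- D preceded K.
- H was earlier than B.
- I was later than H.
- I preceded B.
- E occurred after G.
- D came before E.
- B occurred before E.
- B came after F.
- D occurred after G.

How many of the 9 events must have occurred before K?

4

Directly stated before K: D, F, and G.
H reaches K via H → F → K.
No chain forces C (or any of the others) ahead of K.
That's D, F, G, and H — 4 in all.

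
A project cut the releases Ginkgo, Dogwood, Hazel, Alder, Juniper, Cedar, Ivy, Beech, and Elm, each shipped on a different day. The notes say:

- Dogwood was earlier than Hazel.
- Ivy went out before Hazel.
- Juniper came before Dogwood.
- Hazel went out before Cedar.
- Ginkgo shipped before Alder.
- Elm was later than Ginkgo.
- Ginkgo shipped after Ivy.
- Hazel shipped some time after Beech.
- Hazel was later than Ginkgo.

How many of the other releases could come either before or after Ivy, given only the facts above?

3

Forced after Ivy: Alder, Cedar, Elm, Ginkgo, and Hazel.
That leaves Beech, Dogwood, and Juniper with no forced order relative to Ivy — 3.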